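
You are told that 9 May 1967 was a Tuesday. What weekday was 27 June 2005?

Day-of-year of May 9, 1967: 129.
Day-of-year of June 27, 2005: 178.
1967 has 365 days, so 365 − 129 = 236 days remain in 1967.
Full years 1968–2004: 27 common + 10 leap = 27×365 + 10×366 = 13515 days.
Total: 236 + 13515 + 178 = 13929 days.
13929 mod 7 = 6, so 6 days after Tuesday is Monday.

Monday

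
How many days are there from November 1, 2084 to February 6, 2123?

13975

Day-of-year of November 1, 2084: 306.
Day-of-year of February 6, 2123: 37.
2084 has 366 days, so 366 − 306 = 60 days remain in 2084.
Full years 2085–2122: 30 common + 8 leap = 30×365 + 8×366 = 13878 days.
Total: 60 + 13878 + 37 = 13975 days.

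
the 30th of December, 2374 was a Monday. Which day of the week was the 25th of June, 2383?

Day-of-year of December 30, 2374: 364.
Day-of-year of June 25, 2383: 176.
2374 has 365 days, so 365 − 364 = 1 days remain in 2374.
Full years 2375–2382: 6 common + 2 leap = 6×365 + 2×366 = 2922 days.
Total: 1 + 2922 + 176 = 3099 days.
3099 mod 7 = 5, so 5 days after Monday is Saturday.

Saturday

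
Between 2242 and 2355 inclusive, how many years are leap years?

27

Years divisible by 4: 2244, 2248, …, 2352 — 28 in all.
Of these, 2300 is divisible by 100 but not 400, so not leap.
Leap years: 28 − 1 = 27.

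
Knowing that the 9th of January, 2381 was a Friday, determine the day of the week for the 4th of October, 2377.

Count forward from the earlier date (October 4, 2377) to the later (January 9, 2381):
October 4, 2377 → October 4, 2378: 365 days.
October 4, 2378 → October 4, 2379: 365 days.
October 4, 2379 → October 4, 2380: 366 days (2380 is a leap year).
October 2380: 31 − 4 = 27 days remain.
Then November (30), December (31): 30 + 31 = 61 days.
January 1–9, 2381: 9 days.
Residual: 97 days.
Total: 1193 days.
1193 mod 7 = 3, so 3 days before Friday is Tuesday.

Tuesday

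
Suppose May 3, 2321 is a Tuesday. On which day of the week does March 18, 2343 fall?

Day-of-year of May 3, 2321: 123.
Day-of-year of March 18, 2343: 77.
2321 has 365 days, so 365 − 123 = 242 days remain in 2321.
Full years 2322–2342: 16 common + 5 leap = 16×365 + 5×366 = 7670 days.
Total: 242 + 7670 + 77 = 7989 days.
7989 mod 7 = 2, so 2 days after Tuesday is Thursday.

Thursday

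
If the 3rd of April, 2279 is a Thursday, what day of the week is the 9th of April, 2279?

Within April 2279: 9 − 3 = 6 days.
6 mod 7 = 6, so 6 days after Thursday is Wednesday.

Wednesday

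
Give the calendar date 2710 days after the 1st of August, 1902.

the 1st of January, 1910

Count 2710 days after August 1, 1902:
Day-of-year of August 1, 1902: 213.
Day-of-year of January 1, 1910: 1.
1902 has 365 days, so 365 − 213 = 152 days remain in 1902.
Full years 1903–1909: 5 common + 2 leap = 5×365 + 2×366 = 2557 days.
Total: 152 + 2557 + 1 = 2710 days.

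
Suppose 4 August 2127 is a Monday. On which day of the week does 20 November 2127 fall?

August 2127: 31 − 4 = 27 days remain.
Then September (30), October (31): 30 + 31 = 61 days.
November 1–20, 2127: 20 days.
Total: 27 + 61 + 20 = 108 days.
108 mod 7 = 3, so 3 days after Monday is Thursday.

Thursday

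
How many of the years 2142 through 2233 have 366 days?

Years divisible by 4: 2144, 2148, …, 2232 — 23 in all.
Of these, 2200 is divisible by 100 but not 400, so not leap.
Leap years: 23 − 1 = 22.

22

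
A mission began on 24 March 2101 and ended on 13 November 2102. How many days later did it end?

Day-of-year of March 24, 2101: 83.
Day-of-year of November 13, 2102: 317.
2101 has 365 days, so 365 − 83 = 282 days remain in 2101.
Total: 282 + 317 = 599 days.

599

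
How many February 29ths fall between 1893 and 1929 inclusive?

Years divisible by 4 in [1893, 1929]: 1896, 1900, 1904, 1908, 1912, 1916, 1920, 1924, 1928.
Of these, 1900 is divisible by 100 but not 400, so not leap.
Leap years: 9 − 1 = 8.

8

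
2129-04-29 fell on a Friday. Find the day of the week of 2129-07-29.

Friday

April 2129: 30 − 29 = 1 day remains.
Then May (31), June (30): 31 + 30 = 61 days.
July 1–29, 2129: 29 days.
Total: 1 + 61 + 29 = 91 days.
91 is a multiple of 7, so 2129-07-29 falls on the same weekday: Friday.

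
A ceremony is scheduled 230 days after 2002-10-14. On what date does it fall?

2003-06-01

Count 230 days after October 14, 2002:
October 2002: 31 − 14 = 17 days remain.
Then November (30), December (31), January (31), February 2003 (28), March (31), April (30), May (31): 30 + 31 + 31 + 28 + 31 + 30 + 31 = 212 days.
June 1, 2003: 1 day.
Residual: 230 days.
Total: 230 days.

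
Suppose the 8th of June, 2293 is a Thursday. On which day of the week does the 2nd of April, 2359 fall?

From June 8, 2293 to June 8, 2358: 65 years, of which 15 contain a Feb 29 — 50×365 + 15×366 = 23740 days.
(2300 is not a leap year (divisible by 100 but not 400).)
June 2358: 30 − 8 = 22 days remain.
Then 9 full months totalling 274 days.
April 1–2, 2359: 2 days.
Residual: 298 days.
Total: 24038 days.
24038 is a multiple of 7, so the 2nd of April, 2359 falls on the same weekday: Thursday.

Thursday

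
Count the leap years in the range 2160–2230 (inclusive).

17

Years divisible by 4: 2160, 2164, …, 2228 — 18 in all.
Of these, 2200 is divisible by 100 but not 400, so not leap.
Leap years: 18 − 1 = 17.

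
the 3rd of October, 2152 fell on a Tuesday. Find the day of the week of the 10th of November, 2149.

Count forward from the earlier date (November 10, 2149) to the later (October 3, 2152):
Day-of-year of November 10, 2149: 314.
Day-of-year of October 3, 2152: 277.
2149 has 365 days, so 365 − 314 = 51 days remain in 2149.
Full years: 2150: 365; 2151: 365. Sum = 730.
Total: 51 + 730 + 277 = 1058 days.
1058 mod 7 = 1, so 1 day before Tuesday is Monday.

Monday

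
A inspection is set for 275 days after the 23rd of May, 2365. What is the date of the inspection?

the 22nd of February, 2366

Count 275 days after May 23, 2365:
May 2365: 31 − 23 = 8 days remain.
Then June (30), July (31), August (31), September (30), October (31), November (30), December (31), January (31): 30 + 31 + 31 + 30 + 31 + 30 + 31 + 31 = 245 days.
February 1–22, 2366: 22 days (2366 is not a leap year).
Total: 8 + 245 + 22 = 275 days.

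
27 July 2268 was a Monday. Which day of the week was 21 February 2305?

From July 27, 2268 to July 27, 2304: 36 years, of which 8 contain a Feb 29 — 28×365 + 8×366 = 13148 days.
(2300 is not a leap year (divisible by 100 but not 400).)
July 2304: 31 − 27 = 4 days remain.
Then August (31), September (30), October (31), November (30), December (31), January (31): 31 + 30 + 31 + 30 + 31 + 31 = 184 days.
February 1–21, 2305: 21 days (2305 is not a leap year).
Residual: 209 days.
Total: 13357 days.
13357 mod 7 = 1, so 1 day after Monday is Tuesday.

Tuesday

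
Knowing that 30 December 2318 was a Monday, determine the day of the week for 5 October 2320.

Tuesday

Day-of-year of December 30, 2318: 364.
Day-of-year of October 5, 2320: 279.
2318 has 365 days, so 365 − 364 = 1 days remain in 2318.
Full years: 2319: 365. Sum = 365.
Total: 1 + 365 + 279 = 645 days.
645 mod 7 = 1, so 1 day after Monday is Tuesday.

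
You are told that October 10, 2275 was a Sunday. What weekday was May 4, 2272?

Count forward from the earlier date (May 4, 2272) to the later (October 10, 2275):
May 4, 2272 → May 4, 2273: 365 days.
May 4, 2273 → May 4, 2274: 365 days.
May 4, 2274 → May 4, 2275: 365 days.
May 2275: 31 − 4 = 27 days remain.
Then June (30), July (31), August (31), September (30): 30 + 31 + 31 + 30 = 122 days.
October 1–10, 2275: 10 days.
Residual: 159 days.
Total: 1254 days.
1254 mod 7 = 1, so 1 day before Sunday is Saturday.

Saturday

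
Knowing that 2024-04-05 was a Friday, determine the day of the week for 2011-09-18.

Count forward from the earlier date (September 18, 2011) to the later (April 5, 2024):
Day-of-year of September 18, 2011: 261.
Day-of-year of April 5, 2024: 96.
2011 has 365 days, so 365 − 261 = 104 days remain in 2011.
Full years 2012–2023: 9 common + 3 leap = 9×365 + 3×366 = 4383 days.
Total: 104 + 4383 + 96 = 4583 days.
4583 mod 7 = 5, so 5 days before Friday is Sunday.

Sunday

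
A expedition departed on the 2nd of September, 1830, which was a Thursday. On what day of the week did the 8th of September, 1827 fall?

Count forward from the earlier date (September 8, 1827) to the later (September 2, 1830):
September 8, 1827 → September 8, 1828: 366 days (1828 is a leap year).
September 8, 1828 → September 8, 1829: 365 days.
September 1829: 30 − 8 = 22 days remain.
Then 11 full months totalling 335 days.
September 1–2, 1830: 2 days.
Residual: 359 days.
Total: 1090 days.
1090 mod 7 = 5, so 5 days before Thursday is Saturday.

Saturday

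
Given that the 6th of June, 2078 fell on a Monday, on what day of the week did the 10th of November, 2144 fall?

From June 6, 2078 to June 6, 2144: 66 years, of which 16 contain a Feb 29 — 50×365 + 16×366 = 24106 days.
(2100 is not a leap year (divisible by 100 but not 400).)
June 2144: 30 − 6 = 24 days remain.
Then July (31), August (31), September (30), October (31): 31 + 31 + 30 + 31 = 123 days.
November 1–10, 2144: 10 days.
Residual: 157 days.
Total: 24263 days.
24263 mod 7 = 1, so 1 day after Monday is Tuesday.

Tuesday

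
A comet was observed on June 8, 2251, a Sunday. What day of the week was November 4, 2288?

From June 8, 2251 to June 8, 2288: 37 years, of which 10 contain a Feb 29 — 27×365 + 10×366 = 13515 days.
June 2288: 30 − 8 = 22 days remain.
Then July (31), August (31), September (30), October (31): 31 + 31 + 30 + 31 = 123 days.
November 1–4, 2288: 4 days.
Residual: 149 days.
Total: 13664 days.
13664 is a multiple of 7, so November 4, 2288 falls on the same weekday: Sunday.

Sunday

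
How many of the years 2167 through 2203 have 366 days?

8

Years divisible by 4 in [2167, 2203]: 2168, 2172, 2176, 2180, 2184, 2188, 2192, 2196, 2200.
Of these, 2200 is divisible by 100 but not 400, so not leap.
Leap years: 9 − 1 = 8.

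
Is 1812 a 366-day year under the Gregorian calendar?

Yes

1812 is a leap year.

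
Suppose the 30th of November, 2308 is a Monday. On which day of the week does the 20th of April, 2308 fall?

Monday

Count forward from the earlier date (April 20, 2308) to the later (November 30, 2308):
April 2308: 30 − 20 = 10 days remain.
Then May (31), June (30), July (31), August (31), September (30), October (31): 31 + 30 + 31 + 31 + 30 + 31 = 184 days.
November 1–30, 2308: 30 days.
Total: 10 + 184 + 30 = 224 days.
224 is a multiple of 7, so the 20th of April, 2308 falls on the same weekday: Monday.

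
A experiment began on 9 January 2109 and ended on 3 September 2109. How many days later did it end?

January 2109: 31 − 9 = 22 days remain.
Then February 2109 (28), March (31), April (30), May (31), June (30), July (31), August (31): 28 + 31 + 30 + 31 + 30 + 31 + 31 = 212 days.
September 1–3, 2109: 3 days.
Total: 22 + 212 + 3 = 237 days.

237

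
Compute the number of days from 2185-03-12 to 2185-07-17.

127

March 2185: 31 − 12 = 19 days remain.
Then April (30), May (31), June (30): 30 + 31 + 30 = 91 days.
July 1–17, 2185: 17 days.
Total: 19 + 91 + 17 = 127 days.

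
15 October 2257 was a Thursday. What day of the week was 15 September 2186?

Friday

Count forward from the earlier date (September 15, 2186) to the later (October 15, 2257):
Day-of-year of September 15, 2186: 258.
Day-of-year of October 15, 2257: 288.
2186 has 365 days, so 365 − 258 = 107 days remain in 2186.
Full years 2187–2256: 53 common + 17 leap = 53×365 + 17×366 = 25567 days.
Total: 107 + 25567 + 288 = 25962 days.
25962 mod 7 = 6, so 6 days before Thursday is Friday.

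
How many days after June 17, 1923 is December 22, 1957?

12607

Day-of-year of June 17, 1923: 168.
Day-of-year of December 22, 1957: 356.
1923 has 365 days, so 365 − 168 = 197 days remain in 1923.
Full years 1924–1956: 24 common + 9 leap = 24×365 + 9×366 = 12054 days.
Total: 197 + 12054 + 356 = 12607 days.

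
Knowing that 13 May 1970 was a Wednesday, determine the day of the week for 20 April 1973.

Friday

Day-of-year of May 13, 1970: 133.
Day-of-year of April 20, 1973: 110.
1970 has 365 days, so 365 − 133 = 232 days remain in 1970.
Full years: 1971: 365; 1972: 366. Sum = 731.
Total: 232 + 731 + 110 = 1073 days.
1073 mod 7 = 2, so 2 days after Wednesday is Friday.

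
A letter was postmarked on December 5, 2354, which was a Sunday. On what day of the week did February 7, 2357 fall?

Day-of-year of December 5, 2354: 339.
Day-of-year of February 7, 2357: 38.
2354 has 365 days, so 365 − 339 = 26 days remain in 2354.
Full years: 2355: 365; 2356: 366. Sum = 731.
Total: 26 + 731 + 38 = 795 days.
795 mod 7 = 4, so 4 days after Sunday is Thursday.

Thursday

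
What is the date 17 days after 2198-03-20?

2198-04-06

Count 17 days after March 20, 2198:
March 2198: 31 − 20 = 11 days remain.
April 1–6, 2198: 6 days.
Total: 11 + 6 = 17 days.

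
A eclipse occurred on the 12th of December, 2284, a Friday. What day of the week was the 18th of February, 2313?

Day-of-year of December 12, 2284: 347.
Day-of-year of February 18, 2313: 49.
2284 has 366 days, so 366 − 347 = 19 days remain in 2284.
Full years 2285–2312: 22 common + 6 leap = 22×365 + 6×366 = 10226 days.
Total: 19 + 10226 + 49 = 10294 days.
10294 mod 7 = 4, so 4 days after Friday is Tuesday.

Tuesday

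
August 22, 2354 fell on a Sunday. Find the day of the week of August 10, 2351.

Count forward from the earlier date (August 10, 2351) to the later (August 22, 2354):
Day-of-year of August 10, 2351: 222.
Day-of-year of August 22, 2354: 234.
2351 has 365 days, so 365 − 222 = 143 days remain in 2351.
Full years: 2352: 366; 2353: 365. Sum = 731.
Total: 143 + 731 + 234 = 1108 days.
1108 mod 7 = 2, so 2 days before Sunday is Friday.

Friday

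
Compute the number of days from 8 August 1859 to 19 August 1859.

11

Within August 1859: 19 − 8 = 11 days.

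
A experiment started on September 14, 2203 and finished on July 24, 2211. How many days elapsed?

From September 14, 2203 to September 14, 2210: 7 years, of which 2 contain a Feb 29 — 5×365 + 2×366 = 2557 days.
September 2210: 30 − 14 = 16 days remain.
Then 9 full months totalling 273 days.
July 1–24, 2211: 24 days.
Residual: 313 days.
Total: 2870 days.

2870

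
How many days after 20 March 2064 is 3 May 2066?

Day-of-year of March 20, 2064: 80.
Day-of-year of May 3, 2066: 123.
2064 has 366 days, so 366 − 80 = 286 days remain in 2064.
Full years: 2065: 365. Sum = 365.
Total: 286 + 365 + 123 = 774 days.

774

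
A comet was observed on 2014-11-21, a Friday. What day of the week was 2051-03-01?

Wednesday

Day-of-year of November 21, 2014: 325.
Day-of-year of March 1, 2051: 60.
2014 has 365 days, so 365 − 325 = 40 days remain in 2014.
Full years 2015–2050: 27 common + 9 leap = 27×365 + 9×366 = 13149 days.
Total: 40 + 13149 + 60 = 13249 days.
13249 mod 7 = 5, so 5 days after Friday is Wednesday.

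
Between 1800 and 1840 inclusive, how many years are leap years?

10

Years divisible by 4 in [1800, 1840]: 1800, 1804, 1808, 1812, 1816, 1820, 1824, 1828, 1832, 1836, 1840.
Of these, 1800 is divisible by 100 but not 400, so not leap.
Leap years: 11 − 1 = 10.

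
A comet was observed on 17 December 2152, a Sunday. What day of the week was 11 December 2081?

Count forward from the earlier date (December 11, 2081) to the later (December 17, 2152):
From December 11, 2081 to December 11, 2152: 71 years, of which 17 contain a Feb 29 — 54×365 + 17×366 = 25932 days.
(2100 is not a leap year (divisible by 100 but not 400).)
Within December 2152: 17 − 11 = 6 days.
Total: 25938 days.
25938 mod 7 = 3, so 3 days before Sunday is Thursday.

Thursday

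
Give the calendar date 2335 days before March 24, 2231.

October 31, 2224

Count 2335 days before March 24, 2231:
Day-of-year of October 31, 2224: 305.
Day-of-year of March 24, 2231: 83.
2224 has 366 days, so 366 − 305 = 61 days remain in 2224.
Full years: 2225: 365; 2226: 365; 2227: 365; 2228: 366; 2229: 365; 2230: 365. Sum = 2191.
Total: 61 + 2191 + 83 = 2335 days.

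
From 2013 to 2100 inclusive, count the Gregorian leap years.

Years divisible by 4: 2016, 2020, …, 2100 — 22 in all.
Of these, 2100 is divisible by 100 but not 400, so not leap.
Leap years: 22 − 1 = 21.

21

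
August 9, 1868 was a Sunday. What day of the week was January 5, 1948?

Day-of-year of August 9, 1868: 222.
Day-of-year of January 5, 1948: 5.
1868 has 366 days, so 366 − 222 = 144 days remain in 1868.
Full years 1869–1947: 61 common + 18 leap = 61×365 + 18×366 = 28853 days.
Total: 144 + 28853 + 5 = 29002 days.
29002 mod 7 = 1, so 1 day after Sunday is Monday.

Monday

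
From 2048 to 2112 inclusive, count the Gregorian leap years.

16

Years divisible by 4: 2048, 2052, …, 2112 — 17 in all.
Of these, 2100 is divisible by 100 but not 400, so not leap.
Leap years: 17 − 1 = 16.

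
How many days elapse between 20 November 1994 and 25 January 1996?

431

November 20, 1994 → November 20, 1995: 365 days.
November 1995: 30 − 20 = 10 days remain.
Then December (31): 31 days.
January 1–25, 1996: 25 days.
Residual: 66 days.
Total: 431 days.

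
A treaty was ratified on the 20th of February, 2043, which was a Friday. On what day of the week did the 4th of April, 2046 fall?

Wednesday

February 20, 2043 → February 20, 2044: 365 days.
February 20, 2044 → February 20, 2045: 366 days (2044 is a leap year).
February 20, 2045 → February 20, 2046: 365 days.
February 2046: 28 − 20 = 8 days remain (2046 is not a leap year, so February has 28 days).
Then March (31): 31 days.
April 1–4, 2046: 4 days.
Residual: 43 days.
Total: 1139 days.
1139 mod 7 = 5, so 5 days after Friday is Wednesday.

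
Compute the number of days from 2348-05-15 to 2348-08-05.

May 2348: 31 − 15 = 16 days remain.
Then June (30), July (31): 30 + 31 = 61 days.
August 1–5, 2348: 5 days.
Total: 16 + 61 + 5 = 82 days.

82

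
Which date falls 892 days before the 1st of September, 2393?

the 24th of March, 2391

Count 892 days before September 1, 2393:
Day-of-year of March 24, 2391: 83.
Day-of-year of September 1, 2393: 244.
2391 has 365 days, so 365 − 83 = 282 days remain in 2391.
Full years: 2392: 366. Sum = 366.
Total: 282 + 366 + 244 = 892 days.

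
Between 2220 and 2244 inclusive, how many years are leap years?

Years divisible by 4 in [2220, 2244]: 2220, 2224, 2228, 2232, 2236, 2240, 2244.
No century exceptions apply. Count: 7.

7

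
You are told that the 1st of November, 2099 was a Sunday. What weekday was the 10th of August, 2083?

Tuesday

Count forward from the earlier date (August 10, 2083) to the later (November 1, 2099):
Day-of-year of August 10, 2083: 222.
Day-of-year of November 1, 2099: 305.
2083 has 365 days, so 365 − 222 = 143 days remain in 2083.
Full years 2084–2098: 11 common + 4 leap = 11×365 + 4×366 = 5479 days.
Total: 143 + 5479 + 305 = 5927 days.
5927 mod 7 = 5, so 5 days before Sunday is Tuesday.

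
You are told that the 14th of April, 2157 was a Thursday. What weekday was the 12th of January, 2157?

Wednesday

Count forward from the earlier date (January 12, 2157) to the later (April 14, 2157):
January 2157: 31 − 12 = 19 days remain.
Then February 2157 (28), March (31): 28 + 31 = 59 days.
April 1–14, 2157: 14 days.
Total: 19 + 59 + 14 = 92 days.
92 mod 7 = 1, so 1 day before Thursday is Wednesday.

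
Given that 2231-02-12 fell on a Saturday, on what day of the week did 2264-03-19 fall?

From February 12, 2231 to February 12, 2264: 33 years, of which 8 contain a Feb 29 — 25×365 + 8×366 = 12053 days.
February 2264: 29 − 12 = 17 days remain (2264 is a leap year, so February has 29 days).
March 1–19, 2264: 19 days.
Residual: 36 days.
Total: 12089 days.
12089 is a multiple of 7, so 2264-03-19 falls on the same weekday: Saturday.

Saturday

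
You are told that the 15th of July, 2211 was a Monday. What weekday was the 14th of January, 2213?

Thursday

July 15, 2211 → July 15, 2212: 366 days (2212 is a leap year).
July 2212: 31 − 15 = 16 days remain.
Then August (31), September (30), October (31), November (30), December (31): 31 + 30 + 31 + 30 + 31 = 153 days.
January 1–14, 2213: 14 days.
Residual: 183 days.
Total: 549 days.
549 mod 7 = 3, so 3 days after Monday is Thursday.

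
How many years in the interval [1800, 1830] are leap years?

Years divisible by 4 in [1800, 1830]: 1800, 1804, 1808, 1812, 1816, 1820, 1824, 1828.
Of these, 1800 is divisible by 100 but not 400, so not leap.
Leap years: 8 − 1 = 7.

7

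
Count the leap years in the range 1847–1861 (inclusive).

Years divisible by 4 in [1847, 1861]: 1848, 1852, 1856, 1860.
No century exceptions apply. Count: 4.

4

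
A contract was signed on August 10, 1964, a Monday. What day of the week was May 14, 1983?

Saturday

Day-of-year of August 10, 1964: 223.
Day-of-year of May 14, 1983: 134.
1964 has 366 days, so 366 − 223 = 143 days remain in 1964.
Full years 1965–1982: 14 common + 4 leap = 14×365 + 4×366 = 6574 days.
Total: 143 + 6574 + 134 = 6851 days.
6851 mod 7 = 5, so 5 days after Monday is Saturday.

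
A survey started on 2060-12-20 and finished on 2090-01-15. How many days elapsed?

Day-of-year of December 20, 2060: 355.
Day-of-year of January 15, 2090: 15.
2060 has 366 days, so 366 − 355 = 11 days remain in 2060.
Full years 2061–2089: 22 common + 7 leap = 22×365 + 7×366 = 10592 days.
Total: 11 + 10592 + 15 = 10618 days.

10618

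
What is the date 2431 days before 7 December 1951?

11 April 1945

Count 2431 days before December 7, 1951:
Day-of-year of April 11, 1945: 101.
Day-of-year of December 7, 1951: 341.
1945 has 365 days, so 365 − 101 = 264 days remain in 1945.
Full years: 1946: 365; 1947: 365; 1948: 366; 1949: 365; 1950: 365. Sum = 1826.
Total: 264 + 1826 + 341 = 2431 days.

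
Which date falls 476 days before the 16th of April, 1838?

the 26th of December, 1836

Count 476 days before April 16, 1838:
December 1836: 31 − 26 = 5 days remain.
Then 15 full months totalling 455 days.
April 1–16, 1838: 16 days.
Total: 5 + 455 + 16 = 476 days.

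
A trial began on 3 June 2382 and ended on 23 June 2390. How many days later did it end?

2942

Day-of-year of June 3, 2382: 154.
Day-of-year of June 23, 2390: 174.
2382 has 365 days, so 365 − 154 = 211 days remain in 2382.
Full years 2383–2389: 5 common + 2 leap = 5×365 + 2×366 = 2557 days.
Total: 211 + 2557 + 174 = 2942 days.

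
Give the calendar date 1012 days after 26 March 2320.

2 January 2323

Count 1012 days after March 26, 2320:
Day-of-year of March 26, 2320: 86.
Day-of-year of January 2, 2323: 2.
2320 has 366 days, so 366 − 86 = 280 days remain in 2320.
Full years: 2321: 365; 2322: 365. Sum = 730.
Total: 280 + 730 + 2 = 1012 days.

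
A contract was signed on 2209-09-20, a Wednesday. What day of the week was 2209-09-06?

Wednesday

Count forward from the earlier date (September 6, 2209) to the later (September 20, 2209):
Within September 2209: 20 − 6 = 14 days.
14 is a multiple of 7, so 2209-09-06 falls on the same weekday: Wednesday.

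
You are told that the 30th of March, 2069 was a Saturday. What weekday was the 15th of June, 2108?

Friday

Day-of-year of March 30, 2069: 89.
Day-of-year of June 15, 2108: 167.
2069 has 365 days, so 365 − 89 = 276 days remain in 2069.
Full years 2070–2107: 30 common + 8 leap = 30×365 + 8×366 = 13878 days.
Total: 276 + 13878 + 167 = 14321 days.
14321 mod 7 = 6, so 6 days after Saturday is Friday.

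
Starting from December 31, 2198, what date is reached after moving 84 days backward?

October 8, 2198

Count 84 days before December 31, 2198:
October 2198: 31 − 8 = 23 days remain.
Then November (30): 30 days.
December 1–31, 2198: 31 days.
Total: 23 + 30 + 31 = 84 days.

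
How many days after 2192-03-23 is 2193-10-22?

578

March 2192: 31 − 23 = 8 days remain.
Then 18 full months totalling 548 days.
October 1–22, 2193: 22 days.
Total: 8 + 548 + 22 = 578 days.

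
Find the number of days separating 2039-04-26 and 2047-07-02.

From April 26, 2039 to April 26, 2047: 8 years, of which 2 contain a Feb 29 — 6×365 + 2×366 = 2922 days.
April 2047: 30 − 26 = 4 days remain.
Then May (31), June (30): 31 + 30 = 61 days.
July 1–2, 2047: 2 days.
Residual: 67 days.
Total: 2989 days.

2989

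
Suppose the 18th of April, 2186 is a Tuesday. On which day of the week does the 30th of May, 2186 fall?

Tuesday

April 2186: 30 − 18 = 12 days remain.
May 1–30, 2186: 30 days.
Total: 12 + 30 = 42 days.
42 is a multiple of 7, so the 30th of May, 2186 falls on the same weekday: Tuesday.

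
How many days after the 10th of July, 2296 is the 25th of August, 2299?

Day-of-year of July 10, 2296: 192.
Day-of-year of August 25, 2299: 237.
2296 has 366 days, so 366 − 192 = 174 days remain in 2296.
Full years: 2297: 365; 2298: 365. Sum = 730.
Total: 174 + 730 + 237 = 1141 days.

1141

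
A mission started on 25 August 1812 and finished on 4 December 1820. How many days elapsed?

From August 25, 1812 to August 25, 1820: 8 years, of which 2 contain a Feb 29 — 6×365 + 2×366 = 2922 days.
August 1820: 31 − 25 = 6 days remain.
Then September (30), October (31), November (30): 30 + 31 + 30 = 91 days.
December 1–4, 1820: 4 days.
Residual: 101 days.
Total: 3023 days.

3023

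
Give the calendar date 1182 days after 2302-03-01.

2305-05-26

Count 1182 days after March 1, 2302:
Day-of-year of March 1, 2302: 60.
Day-of-year of May 26, 2305: 146.
2302 has 365 days, so 365 − 60 = 305 days remain in 2302.
Full years: 2303: 365; 2304: 366. Sum = 731.
Total: 305 + 731 + 146 = 1182 days.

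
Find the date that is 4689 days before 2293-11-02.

2280-12-31

Count 4689 days before November 2, 2293:
Day-of-year of December 31, 2280: 366.
Day-of-year of November 2, 2293: 306.
2280 has 366 days, so 366 − 366 = 0 days remain in 2280.
Full years 2281–2292: 9 common + 3 leap = 9×365 + 3×366 = 4383 days.
Total: 0 + 4383 + 306 = 4689 days.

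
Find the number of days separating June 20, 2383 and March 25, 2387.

Day-of-year of June 20, 2383: 171.
Day-of-year of March 25, 2387: 84.
2383 has 365 days, so 365 − 171 = 194 days remain in 2383.
Full years: 2384: 366; 2385: 365; 2386: 365. Sum = 1096.
Total: 194 + 1096 + 84 = 1374 days.

1374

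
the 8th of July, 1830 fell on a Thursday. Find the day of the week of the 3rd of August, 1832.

July 1830: 31 − 8 = 23 days remain.
Then 24 full months totalling 731 days.
August 1–3, 1832: 3 days.
Total: 23 + 731 + 3 = 757 days.
757 mod 7 = 1, so 1 day after Thursday is Friday.

Friday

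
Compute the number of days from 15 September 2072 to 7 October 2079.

From September 15, 2072 to September 15, 2079: 7 years, of which 1 contains a Feb 29 — 6×365 + 1×366 = 2556 days.
September 2079: 30 − 15 = 15 days remain.
October 1–7, 2079: 7 days.
Residual: 22 days.
Total: 2578 days.

2578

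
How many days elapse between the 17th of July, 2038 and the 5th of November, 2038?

July 2038: 31 − 17 = 14 days remain.
Then August (31), September (30), October (31): 31 + 30 + 31 = 92 days.
November 1–5, 2038: 5 days.
Total: 14 + 92 + 5 = 111 days.

111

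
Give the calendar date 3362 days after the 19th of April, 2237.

the 3rd of July, 2246

Count 3362 days after April 19, 2237:
Day-of-year of April 19, 2237: 109.
Day-of-year of July 3, 2246: 184.
2237 has 365 days, so 365 − 109 = 256 days remain in 2237.
Full years 2238–2245: 6 common + 2 leap = 6×365 + 2×366 = 2922 days.
Total: 256 + 2922 + 184 = 3362 days.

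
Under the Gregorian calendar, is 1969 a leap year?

No

1969 is not a leap year.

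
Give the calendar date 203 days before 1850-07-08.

1849-12-17

Count 203 days before July 8, 1850:
December 1849: 31 − 17 = 14 days remain.
Then January (31), February 1850 (28), March (31), April (30), May (31), June (30): 31 + 28 + 31 + 30 + 31 + 30 = 181 days.
July 1–8, 1850: 8 days.
Residual: 203 days.
Total: 203 days.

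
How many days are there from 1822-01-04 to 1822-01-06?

2

Within January 1822: 6 − 4 = 2 days.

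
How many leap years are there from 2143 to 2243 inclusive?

24

Years divisible by 4: 2144, 2148, …, 2240 — 25 in all.
Of these, 2200 is divisible by 100 but not 400, so not leap.
Leap years: 25 − 1 = 24.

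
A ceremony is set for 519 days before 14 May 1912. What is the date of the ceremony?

12 December 1910

Count 519 days before May 14, 1912:
December 12, 1910 → December 12, 1911: 365 days.
December 1911: 31 − 12 = 19 days remain.
Then January (31), February 1912 (29), March (31), April (30): 31 + 29 + 31 + 30 = 121 days.
May 1–14, 1912: 14 days.
Residual: 154 days.
Total: 519 days.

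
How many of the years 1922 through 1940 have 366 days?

Years divisible by 4 in [1922, 1940]: 1924, 1928, 1932, 1936, 1940.
No century exceptions apply. Count: 5.

5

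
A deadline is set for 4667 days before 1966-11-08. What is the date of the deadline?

1954-01-28

Count 4667 days before November 8, 1966:
Day-of-year of January 28, 1954: 28.
Day-of-year of November 8, 1966: 312.
1954 has 365 days, so 365 − 28 = 337 days remain in 1954.
Full years 1955–1965: 8 common + 3 leap = 8×365 + 3×366 = 4018 days.
Total: 337 + 4018 + 312 = 4667 days.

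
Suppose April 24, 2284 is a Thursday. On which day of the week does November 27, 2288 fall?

Tuesday

April 24, 2284 → April 24, 2285: 365 days.
April 24, 2285 → April 24, 2286: 365 days.
April 24, 2286 → April 24, 2287: 365 days.
April 24, 2287 → April 24, 2288: 366 days (2288 is a leap year).
April 2288: 30 − 24 = 6 days remain.
Then May (31), June (30), July (31), August (31), September (30), October (31): 31 + 30 + 31 + 31 + 30 + 31 = 184 days.
November 1–27, 2288: 27 days.
Residual: 217 days.
Total: 1678 days.
1678 mod 7 = 5, so 5 days after Thursday is Tuesday.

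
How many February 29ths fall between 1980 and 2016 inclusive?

Years divisible by 4 in [1980, 2016]: 1980, 1984, 1988, 1992, 1996, 2000, 2004, 2008, 2012, 2016.
2000 is divisible by 400, so still leap.
No century exceptions apply. Count: 10.

10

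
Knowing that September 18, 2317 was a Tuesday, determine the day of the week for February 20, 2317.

Tuesday

Count forward from the earlier date (February 20, 2317) to the later (September 18, 2317):
February 2317: 28 − 20 = 8 days remain (2317 is not a leap year, so February has 28 days).
Then March (31), April (30), May (31), June (30), July (31), August (31): 31 + 30 + 31 + 30 + 31 + 31 = 184 days.
September 1–18, 2317: 18 days.
Total: 8 + 184 + 18 = 210 days.
210 is a multiple of 7, so February 20, 2317 falls on the same weekday: Tuesday.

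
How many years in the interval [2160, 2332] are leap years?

42

Years divisible by 4: 2160, 2164, …, 2332 — 44 in all.
Of these, 2200, 2300 are divisible by 100 but not 400, so not leap.
Leap years: 44 − 2 = 42.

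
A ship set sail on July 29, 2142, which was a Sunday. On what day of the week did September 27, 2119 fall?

Count forward from the earlier date (September 27, 2119) to the later (July 29, 2142):
Day-of-year of September 27, 2119: 270.
Day-of-year of July 29, 2142: 210.
2119 has 365 days, so 365 − 270 = 95 days remain in 2119.
Full years 2120–2141: 16 common + 6 leap = 16×365 + 6×366 = 8036 days.
Total: 95 + 8036 + 210 = 8341 days.
8341 mod 7 = 4, so 4 days before Sunday is Wednesday.

Wednesday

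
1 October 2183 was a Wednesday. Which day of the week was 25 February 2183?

Count forward from the earlier date (February 25, 2183) to the later (October 1, 2183):
February 2183: 28 − 25 = 3 days remain (2183 is not a leap year, so February has 28 days).
Then March (31), April (30), May (31), June (30), July (31), August (31), September (30): 31 + 30 + 31 + 30 + 31 + 31 + 30 = 214 days.
October 1, 2183: 1 day.
Total: 3 + 214 + 1 = 218 days.
218 mod 7 = 1, so 1 day before Wednesday is Tuesday.

Tuesday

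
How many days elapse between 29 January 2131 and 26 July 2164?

Day-of-year of January 29, 2131: 29.
Day-of-year of July 26, 2164: 208.
2131 has 365 days, so 365 − 29 = 336 days remain in 2131.
Full years 2132–2163: 24 common + 8 leap = 24×365 + 8×366 = 11688 days.
Total: 336 + 11688 + 208 = 12232 days.

12232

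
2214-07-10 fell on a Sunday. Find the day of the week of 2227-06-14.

Thursday

From July 10, 2214 to July 10, 2226: 12 years, of which 3 contain a Feb 29 — 9×365 + 3×366 = 4383 days.
July 2226: 31 − 10 = 21 days remain.
Then 10 full months totalling 304 days.
June 1–14, 2227: 14 days.
Residual: 339 days.
Total: 4722 days.
4722 mod 7 = 4, so 4 days after Sunday is Thursday.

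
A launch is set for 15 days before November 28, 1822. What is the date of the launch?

November 13, 1822

Count 15 days before November 28, 1822:
Within November 1822: 28 − 13 = 15 days.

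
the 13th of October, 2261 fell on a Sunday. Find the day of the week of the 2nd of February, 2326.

Day-of-year of October 13, 2261: 286.
Day-of-year of February 2, 2326: 33.
2261 has 365 days, so 365 − 286 = 79 days remain in 2261.
Full years 2262–2325: 49 common + 15 leap = 49×365 + 15×366 = 23375 days.
Total: 79 + 23375 + 33 = 23487 days.
23487 mod 7 = 2, so 2 days after Sunday is Tuesday.

Tuesday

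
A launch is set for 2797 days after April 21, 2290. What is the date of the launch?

December 17, 2297

Count 2797 days after April 21, 2290:
From April 21, 2290 to April 21, 2297: 7 years, of which 2 contain a Feb 29 — 5×365 + 2×366 = 2557 days.
April 2297: 30 − 21 = 9 days remain.
Then May (31), June (30), July (31), August (31), September (30), October (31), November (30): 31 + 30 + 31 + 31 + 30 + 31 + 30 = 214 days.
December 1–17, 2297: 17 days.
Residual: 240 days.
Total: 2797 days.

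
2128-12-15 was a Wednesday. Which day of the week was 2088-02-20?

Friday

Count forward from the earlier date (February 20, 2088) to the later (December 15, 2128):
From February 20, 2088 to February 20, 2128: 40 years, of which 9 contain a Feb 29 — 31×365 + 9×366 = 14609 days.
(2100 is not a leap year (divisible by 100 but not 400).)
February 2128: 29 − 20 = 9 days remain (2128 is a leap year, so February has 29 days).
Then 9 full months totalling 275 days.
December 1–15, 2128: 15 days.
Residual: 299 days.
Total: 14908 days.
14908 mod 7 = 5, so 5 days before Wednesday is Friday.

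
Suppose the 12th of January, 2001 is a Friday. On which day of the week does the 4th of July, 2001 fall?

Wednesday

January 2001: 31 − 12 = 19 days remain.
Then February 2001 (28), March (31), April (30), May (31), June (30): 28 + 31 + 30 + 31 + 30 = 150 days.
July 1–4, 2001: 4 days.
Total: 19 + 150 + 4 = 173 days.
173 mod 7 = 5, so 5 days after Friday is Wednesday.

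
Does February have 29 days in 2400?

Yes

2400 is a leap year (divisible by 400).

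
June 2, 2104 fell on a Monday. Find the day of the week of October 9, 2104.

Thursday

June 2104: 30 − 2 = 28 days remain.
Then July (31), August (31), September (30): 31 + 31 + 30 = 92 days.
October 1–9, 2104: 9 days.
Total: 28 + 92 + 9 = 129 days.
129 mod 7 = 3, so 3 days after Monday is Thursday.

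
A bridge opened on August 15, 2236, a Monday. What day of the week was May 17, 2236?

Count forward from the earlier date (May 17, 2236) to the later (August 15, 2236):
May 2236: 31 − 17 = 14 days remain.
Then June (30), July (31): 30 + 31 = 61 days.
August 1–15, 2236: 15 days.
Total: 14 + 61 + 15 = 90 days.
90 mod 7 = 6, so 6 days before Monday is Tuesday.

Tuesday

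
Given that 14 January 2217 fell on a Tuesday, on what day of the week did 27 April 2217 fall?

January 2217: 31 − 14 = 17 days remain.
Then February 2217 (28), March (31): 28 + 31 = 59 days.
April 1–27, 2217: 27 days.
Total: 17 + 59 + 27 = 103 days.
103 mod 7 = 5, so 5 days after Tuesday is Sunday.

Sunday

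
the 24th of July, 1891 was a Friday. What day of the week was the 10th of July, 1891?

Count forward from the earlier date (July 10, 1891) to the later (July 24, 1891):
Within July 1891: 24 − 10 = 14 days.
14 is a multiple of 7, so the 10th of July, 1891 falls on the same weekday: Friday.

Friday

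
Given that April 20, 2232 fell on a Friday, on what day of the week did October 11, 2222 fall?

Count forward from the earlier date (October 11, 2222) to the later (April 20, 2232):
Day-of-year of October 11, 2222: 284.
Day-of-year of April 20, 2232: 111.
2222 has 365 days, so 365 − 284 = 81 days remain in 2222.
Full years 2223–2231: 7 common + 2 leap = 7×365 + 2×366 = 3287 days.
Total: 81 + 3287 + 111 = 3479 days.
3479 is a multiple of 7, so October 11, 2222 falls on the same weekday: Friday.

Friday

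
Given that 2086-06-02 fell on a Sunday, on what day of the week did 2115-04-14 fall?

Sunday

From June 2, 2086 to June 2, 2114: 28 years, of which 6 contain a Feb 29 — 22×365 + 6×366 = 10226 days.
(2100 is not a leap year (divisible by 100 but not 400).)
June 2114: 30 − 2 = 28 days remain.
Then 9 full months totalling 274 days.
April 1–14, 2115: 14 days.
Residual: 316 days.
Total: 10542 days.
10542 is a multiple of 7, so 2115-04-14 falls on the same weekday: Sunday.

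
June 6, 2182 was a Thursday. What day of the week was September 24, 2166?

Count forward from the earlier date (September 24, 2166) to the later (June 6, 2182):
Day-of-year of September 24, 2166: 267.
Day-of-year of June 6, 2182: 157.
2166 has 365 days, so 365 − 267 = 98 days remain in 2166.
Full years 2167–2181: 11 common + 4 leap = 11×365 + 4×366 = 5479 days.
Total: 98 + 5479 + 157 = 5734 days.
5734 mod 7 = 1, so 1 day before Thursday is Wednesday.

Wednesday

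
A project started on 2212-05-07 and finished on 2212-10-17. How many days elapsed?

May 2212: 31 − 7 = 24 days remain.
Then June (30), July (31), August (31), September (30): 30 + 31 + 31 + 30 = 122 days.
October 1–17, 2212: 17 days.
Total: 24 + 122 + 17 = 163 days.

163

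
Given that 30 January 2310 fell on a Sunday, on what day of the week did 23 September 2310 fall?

Friday

January 2310: 31 − 30 = 1 day remains.
Then February 2310 (28), March (31), April (30), May (31), June (30), July (31), August (31): 28 + 31 + 30 + 31 + 30 + 31 + 31 = 212 days.
September 1–23, 2310: 23 days.
Total: 1 + 212 + 23 = 236 days.
236 mod 7 = 5, so 5 days after Sunday is Friday.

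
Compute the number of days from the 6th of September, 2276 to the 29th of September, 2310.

From September 6, 2276 to September 6, 2310: 34 years, of which 7 contain a Feb 29 — 27×365 + 7×366 = 12417 days.
(2300 is not a leap year (divisible by 100 but not 400).)
Within September 2310: 29 − 6 = 23 days.
Total: 12440 days.

12440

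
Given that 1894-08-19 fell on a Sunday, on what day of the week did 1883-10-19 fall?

Friday

Count forward from the earlier date (October 19, 1883) to the later (August 19, 1894):
Day-of-year of October 19, 1883: 292.
Day-of-year of August 19, 1894: 231.
1883 has 365 days, so 365 − 292 = 73 days remain in 1883.
Full years 1884–1893: 7 common + 3 leap = 7×365 + 3×366 = 3653 days.
Total: 73 + 3653 + 231 = 3957 days.
3957 mod 7 = 2, so 2 days before Sunday is Friday.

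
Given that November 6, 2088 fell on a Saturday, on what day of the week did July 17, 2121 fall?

From November 6, 2088 to November 6, 2120: 32 years, of which 7 contain a Feb 29 — 25×365 + 7×366 = 11687 days.
(2100 is not a leap year (divisible by 100 but not 400).)
November 2120: 30 − 6 = 24 days remain.
Then December (31), January (31), February 2121 (28), March (31), April (30), May (31), June (30): 31 + 31 + 28 + 31 + 30 + 31 + 30 = 212 days.
July 1–17, 2121: 17 days.
Residual: 253 days.
Total: 11940 days.
11940 mod 7 = 5, so 5 days after Saturday is Thursday.

Thursday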